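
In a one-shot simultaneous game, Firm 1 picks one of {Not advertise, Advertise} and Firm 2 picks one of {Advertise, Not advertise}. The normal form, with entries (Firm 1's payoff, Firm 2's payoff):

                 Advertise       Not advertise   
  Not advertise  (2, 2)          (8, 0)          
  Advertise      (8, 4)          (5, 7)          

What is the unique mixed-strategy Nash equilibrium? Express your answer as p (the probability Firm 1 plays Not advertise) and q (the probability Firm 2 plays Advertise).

p = 3/5, q = 1/3

Set Firm 2's expected payoff from Advertise equal to that from Not advertise:
  Firm 2's payoff to Advertise: p·2 + (1−p)·4 = -2p + 4
  Firm 2's payoff to Not advertise: p·0 + (1−p)·7 = -7p + 7
  -2p + 4 = -7p + 7  ⇒  5p = 3  ⇒  p = 3/5.
For Firm 1 to be willing to mix, Firm 1 must be indifferent between Not advertise and Advertise, which pins down Firm 2's mix.
  Firm 1's payoff from Not advertise: q·2 + (1−q)·8 = -6q + 8
  Firm 1's payoff from Advertise: q·8 + (1−q)·5 = 3q + 5
  -6q + 8 = 3q + 5  ⇒  -9q = -3  ⇒  q = 1/3.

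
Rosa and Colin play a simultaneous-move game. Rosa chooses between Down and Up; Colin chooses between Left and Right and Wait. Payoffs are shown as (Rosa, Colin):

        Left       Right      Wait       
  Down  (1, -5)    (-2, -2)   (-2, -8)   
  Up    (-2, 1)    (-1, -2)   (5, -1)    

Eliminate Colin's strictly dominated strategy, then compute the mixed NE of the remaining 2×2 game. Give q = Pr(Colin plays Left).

Colin's strategy Wait is strictly dominated by Left: -5 > -8 and 1 > -1. Eliminate Wait.
Set Rosa's expected payoff from Down equal to that from Up:
  Rosa's expected payoff from Down: q·1 + (1−q)·(-2) = 3q - 2
  Rosa's expected payoff from Up: q·(-2) + (1−q)·(-1) = -q - 1
  3q - 2 = -q - 1  ⇒  4q = 1  ⇒  q = 1/4.

q = 1/4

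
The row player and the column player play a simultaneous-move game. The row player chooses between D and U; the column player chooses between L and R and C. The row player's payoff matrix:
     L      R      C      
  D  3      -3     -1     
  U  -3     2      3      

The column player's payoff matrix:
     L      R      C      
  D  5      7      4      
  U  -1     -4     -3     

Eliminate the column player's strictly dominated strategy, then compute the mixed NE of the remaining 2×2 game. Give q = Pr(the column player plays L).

The column player's strategy C is strictly dominated by L: 5 > 4 and -1 > -3. Eliminate C.
Set the row player's expected payoff from D equal to that from U:
  the row player's expected payoff from D: q·3 + (1−q)·(-3) = 6q - 3
  the row player's expected payoff from U: q·(-3) + (1−q)·2 = -5q + 2
  6q - 3 = -5q + 2  ⇒  11q = 5  ⇒  q = 5/11.

q = 5/11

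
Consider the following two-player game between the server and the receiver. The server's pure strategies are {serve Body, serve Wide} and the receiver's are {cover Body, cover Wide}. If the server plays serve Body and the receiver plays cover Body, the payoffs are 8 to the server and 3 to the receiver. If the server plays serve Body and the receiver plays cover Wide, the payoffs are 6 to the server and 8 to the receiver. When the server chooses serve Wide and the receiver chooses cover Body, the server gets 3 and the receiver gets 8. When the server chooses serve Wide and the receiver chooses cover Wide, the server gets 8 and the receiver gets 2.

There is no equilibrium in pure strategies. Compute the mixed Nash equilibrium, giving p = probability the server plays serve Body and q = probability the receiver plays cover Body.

p = 6/11, q = 2/7

In a mixed equilibrium the receiver is indifferent between cover Body and cover Wide; this condition fixes p.
  the receiver's expected payoff from cover Body: p·3 + (1−p)·8 = -5p + 8
  the receiver's expected payoff from cover Wide: p·8 + (1−p)·2 = 6p + 2
  -5p + 8 = 6p + 2  ⇒  -11p = -6  ⇒  p = 6/11.
The receiver's mix must leave the server indifferent between serve Body and serve Wide.
  the server's payoff from serve Body: q·8 + (1−q)·6 = 2q + 6
  the server's payoff from serve Wide: q·3 + (1−q)·8 = -5q + 8
  2q + 6 = -5q + 8  ⇒  7q = 2  ⇒  q = 2/7.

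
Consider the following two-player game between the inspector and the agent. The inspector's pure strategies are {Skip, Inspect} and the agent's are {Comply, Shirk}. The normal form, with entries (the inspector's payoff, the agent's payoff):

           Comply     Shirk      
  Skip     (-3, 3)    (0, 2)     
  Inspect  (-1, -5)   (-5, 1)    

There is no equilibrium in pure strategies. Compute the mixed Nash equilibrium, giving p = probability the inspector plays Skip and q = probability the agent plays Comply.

p = 6/7, q = 5/7

The inspector's mix must leave the agent indifferent between Comply and Shirk.
  the agent's payoff to Comply: p·3 + (1−p)·(-5) = 8p - 5
  the agent's payoff to Shirk: p·2 + (1−p)·1 = p + 1
  8p - 5 = p + 1  ⇒  7p = 6  ⇒  p = 6/7.
In a mixed equilibrium the inspector is indifferent between Skip and Inspect; this condition fixes q.
  the inspector's payoff to Skip: q·(-3) + (1−q)·0 = -3q
  the inspector's payoff to Inspect: q·(-1) + (1−q)·(-5) = 4q - 5
  -3q = 4q - 5  ⇒  -7q = -5  ⇒  q = 5/7.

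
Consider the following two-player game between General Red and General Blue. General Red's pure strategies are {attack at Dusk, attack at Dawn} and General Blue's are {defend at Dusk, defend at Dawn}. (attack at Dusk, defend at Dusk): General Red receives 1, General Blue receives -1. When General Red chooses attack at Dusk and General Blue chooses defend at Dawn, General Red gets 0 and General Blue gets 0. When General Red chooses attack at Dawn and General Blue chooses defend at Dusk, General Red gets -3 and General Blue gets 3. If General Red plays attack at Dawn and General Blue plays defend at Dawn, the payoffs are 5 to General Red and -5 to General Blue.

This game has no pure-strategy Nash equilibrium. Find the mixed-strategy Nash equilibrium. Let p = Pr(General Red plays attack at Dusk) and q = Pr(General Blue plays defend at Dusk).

p = 8/9, q = 5/9

General Blue's indifference between defend at Dusk and defend at Dawn determines General Red's mixing probability p:
  General Blue's expected payoff from defend at Dusk: p·(-1) + (1−p)·3 = -4p + 3
  General Blue's expected payoff from defend at Dawn: p·0 + (1−p)·(-5) = 5p - 5
  -4p + 3 = 5p - 5  ⇒  -9p = -8  ⇒  p = 8/9.
General Blue's mix must leave General Red indifferent between attack at Dusk and attack at Dawn.
  General Red's expected payoff from attack at Dusk: q·1 + (1−q)·0 = q
  General Red's expected payoff from attack at Dawn: q·(-3) + (1−q)·5 = -8q + 5
  q = -8q + 5  ⇒  9q = 5  ⇒  q = 5/9.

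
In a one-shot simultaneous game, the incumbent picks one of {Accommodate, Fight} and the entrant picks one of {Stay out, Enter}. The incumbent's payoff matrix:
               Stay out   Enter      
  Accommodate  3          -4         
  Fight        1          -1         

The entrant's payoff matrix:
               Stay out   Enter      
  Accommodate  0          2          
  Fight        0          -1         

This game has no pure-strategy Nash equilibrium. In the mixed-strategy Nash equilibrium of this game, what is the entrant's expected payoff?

Set the entrant's expected payoff from Stay out equal to that from Enter:
  the entrant's payoff from Stay out: p·0 + (1−p)·0 = 0
  the entrant's payoff from Enter: p·2 + (1−p)·(-1) = 3p - 1
  0 = 3p - 1  ⇒  -3p = -1  ⇒  p = 1/3.
At equilibrium the entrant is indifferent across columns, so the entrant's payoff equals the payoff from Stay out: (1/3)·0 + (2/3)·0 = 0.

0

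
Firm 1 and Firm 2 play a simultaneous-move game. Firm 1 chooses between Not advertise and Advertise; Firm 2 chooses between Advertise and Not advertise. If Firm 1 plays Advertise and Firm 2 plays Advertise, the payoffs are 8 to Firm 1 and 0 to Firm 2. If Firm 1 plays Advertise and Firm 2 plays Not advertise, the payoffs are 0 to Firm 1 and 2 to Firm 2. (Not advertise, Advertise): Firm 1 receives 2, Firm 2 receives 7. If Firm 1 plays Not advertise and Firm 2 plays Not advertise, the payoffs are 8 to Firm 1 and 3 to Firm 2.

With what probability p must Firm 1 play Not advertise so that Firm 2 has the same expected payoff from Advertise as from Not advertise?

For Firm 2 to be willing to mix, Firm 2 must be indifferent between Advertise and Not advertise, which pins down Firm 1's mix.
  Firm 2's payoff to Advertise: p·7 + (1−p)·0 = 7p
  Firm 2's payoff to Not advertise: p·3 + (1−p)·2 = p + 2
  7p = p + 2  ⇒  6p = 2  ⇒  p = 1/3.

p = 1/3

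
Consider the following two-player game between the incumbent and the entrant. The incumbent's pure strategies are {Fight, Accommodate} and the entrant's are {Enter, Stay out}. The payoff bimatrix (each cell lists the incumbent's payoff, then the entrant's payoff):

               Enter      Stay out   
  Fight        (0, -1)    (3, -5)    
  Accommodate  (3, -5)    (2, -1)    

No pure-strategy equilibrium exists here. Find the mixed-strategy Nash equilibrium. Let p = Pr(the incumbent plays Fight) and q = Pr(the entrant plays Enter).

p = 1/2, q = 1/4

For the entrant to be willing to mix, the entrant must be indifferent between Enter and Stay out, which pins down the incumbent's mix.
  the entrant's payoff to Enter: p·(-1) + (1−p)·(-5) = 4p - 5
  the entrant's payoff to Stay out: p·(-5) + (1−p)·(-1) = -4p - 1
  4p - 5 = -4p - 1  ⇒  8p = 4  ⇒  p = 1/2.
For the incumbent to be willing to mix, the incumbent must be indifferent between Fight and Accommodate, which pins down the entrant's mix.
  the incumbent's expected payoff from Fight: q·0 + (1−q)·3 = -3q + 3
  the incumbent's expected payoff from Accommodate: q·3 + (1−q)·2 = q + 2
  -3q + 3 = q + 2  ⇒  -4q = -1  ⇒  q = 1/4.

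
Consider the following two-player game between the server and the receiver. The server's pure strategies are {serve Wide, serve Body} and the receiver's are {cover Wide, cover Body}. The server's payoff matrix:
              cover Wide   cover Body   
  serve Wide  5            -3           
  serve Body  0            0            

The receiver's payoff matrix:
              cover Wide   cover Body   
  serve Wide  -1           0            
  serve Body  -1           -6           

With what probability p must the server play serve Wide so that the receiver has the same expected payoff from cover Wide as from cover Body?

For the receiver to be willing to mix, the receiver must be indifferent between cover Wide and cover Body, which pins down the server's mix.
  the receiver's payoff from cover Wide: p·(-1) + (1−p)·(-1) = -1
  the receiver's payoff from cover Body: p·0 + (1−p)·(-6) = 6p - 6
  -1 = 6p - 6  ⇒  -6p = -5  ⇒  p = 5/6.

p = 5/6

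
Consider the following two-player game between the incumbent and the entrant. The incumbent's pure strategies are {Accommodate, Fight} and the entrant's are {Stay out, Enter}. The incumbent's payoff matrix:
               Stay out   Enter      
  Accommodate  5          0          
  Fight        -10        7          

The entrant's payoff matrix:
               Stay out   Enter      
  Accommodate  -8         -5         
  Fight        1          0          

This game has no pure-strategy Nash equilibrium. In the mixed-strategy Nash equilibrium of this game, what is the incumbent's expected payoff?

35/22

The incumbent's indifference between Accommodate and Fight determines the entrant's mixing probability q:
  the incumbent's payoff from Accommodate: q·5 + (1−q)·0 = 5q
  the incumbent's payoff from Fight: q·(-10) + (1−q)·7 = -17q + 7
  5q = -17q + 7  ⇒  22q = 7  ⇒  q = 7/22.
At equilibrium the incumbent is indifferent across rows, so the incumbent's payoff equals the payoff from Accommodate: (7/22)·5 + (15/22)·0 = 35/22.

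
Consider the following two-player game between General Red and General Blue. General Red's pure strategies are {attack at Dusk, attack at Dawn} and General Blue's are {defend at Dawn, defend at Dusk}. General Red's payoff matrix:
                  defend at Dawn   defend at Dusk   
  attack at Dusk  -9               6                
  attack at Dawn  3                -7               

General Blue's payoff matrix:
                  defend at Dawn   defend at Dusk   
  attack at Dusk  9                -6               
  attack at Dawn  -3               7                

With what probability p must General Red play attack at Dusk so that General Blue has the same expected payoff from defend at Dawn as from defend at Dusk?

General Red's mix must leave General Blue indifferent between defend at Dawn and defend at Dusk.
  General Blue's payoff from defend at Dawn: p·9 + (1−p)·(-3) = 12p - 3
  General Blue's payoff from defend at Dusk: p·(-6) + (1−p)·7 = -13p + 7
  12p - 3 = -13p + 7  ⇒  25p = 10  ⇒  p = 2/5.

p = 2/5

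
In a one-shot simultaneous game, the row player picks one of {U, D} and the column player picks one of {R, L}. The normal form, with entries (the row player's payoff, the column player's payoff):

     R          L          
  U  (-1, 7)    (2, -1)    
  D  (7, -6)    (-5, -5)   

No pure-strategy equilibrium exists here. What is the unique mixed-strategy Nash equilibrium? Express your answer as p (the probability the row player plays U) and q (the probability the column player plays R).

For the column player to be willing to mix, the column player must be indifferent between R and L, which pins down the row player's mix.
  the column player's payoff to R: p·7 + (1−p)·(-6) = 13p - 6
  the column player's payoff to L: p·(-1) + (1−p)·(-5) = 4p - 5
  13p - 6 = 4p - 5  ⇒  9p = 1  ⇒  p = 1/9.
In a mixed equilibrium the row player is indifferent between U and D; this condition fixes q.
  the row player's expected payoff from U: q·(-1) + (1−q)·2 = -3q + 2
  the row player's expected payoff from D: q·7 + (1−q)·(-5) = 12q - 5
  -3q + 2 = 12q - 5  ⇒  -15q = -7  ⇒  q = 7/15.

p = 1/9, q = 7/15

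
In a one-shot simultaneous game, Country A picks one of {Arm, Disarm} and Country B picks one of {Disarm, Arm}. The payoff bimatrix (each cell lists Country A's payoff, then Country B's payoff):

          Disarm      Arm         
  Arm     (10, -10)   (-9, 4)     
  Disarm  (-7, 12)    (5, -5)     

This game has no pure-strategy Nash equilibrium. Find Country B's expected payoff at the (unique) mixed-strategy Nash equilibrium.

-2/31

For Country B to be willing to mix, Country B must be indifferent between Disarm and Arm, which pins down Country A's mix.
  Country B's payoff to Disarm: p·(-10) + (1−p)·12 = -22p + 12
  Country B's payoff to Arm: p·4 + (1−p)·(-5) = 9p - 5
  -22p + 12 = 9p - 5  ⇒  -31p = -17  ⇒  p = 17/31.
At equilibrium Country B is indifferent across columns, so Country B's payoff equals the payoff from Disarm: (17/31)·(-10) + (14/31)·12 = -2/31.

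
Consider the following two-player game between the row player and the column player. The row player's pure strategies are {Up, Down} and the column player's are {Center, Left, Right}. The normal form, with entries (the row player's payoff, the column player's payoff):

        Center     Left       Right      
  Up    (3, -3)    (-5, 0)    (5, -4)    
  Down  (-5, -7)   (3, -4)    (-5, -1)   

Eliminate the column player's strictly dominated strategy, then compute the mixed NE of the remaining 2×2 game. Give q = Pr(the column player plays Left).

q = 5/9

The column player's strategy Center is strictly dominated by Left: 0 > -3 and -4 > -7. Eliminate Center.
The column player's mix must leave the row player indifferent between Up and Down.
  the row player's expected payoff from Up: q·(-5) + (1−q)·5 = -10q + 5
  the row player's expected payoff from Down: q·3 + (1−q)·(-5) = 8q - 5
  -10q + 5 = 8q - 5  ⇒  -18q = -10  ⇒  q = 5/9.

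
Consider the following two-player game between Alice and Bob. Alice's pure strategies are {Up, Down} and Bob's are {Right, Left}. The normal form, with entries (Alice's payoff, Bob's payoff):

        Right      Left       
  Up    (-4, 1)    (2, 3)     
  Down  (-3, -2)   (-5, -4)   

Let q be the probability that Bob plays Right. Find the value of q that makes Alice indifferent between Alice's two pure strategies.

Alice's indifference between Up and Down determines Bob's mixing probability q:
  Alice's expected payoff from Up: q·(-4) + (1−q)·2 = -6q + 2
  Alice's expected payoff from Down: q·(-3) + (1−q)·(-5) = 2q - 5
  -6q + 2 = 2q - 5  ⇒  -8q = -7  ⇒  q = 7/8.

q = 7/8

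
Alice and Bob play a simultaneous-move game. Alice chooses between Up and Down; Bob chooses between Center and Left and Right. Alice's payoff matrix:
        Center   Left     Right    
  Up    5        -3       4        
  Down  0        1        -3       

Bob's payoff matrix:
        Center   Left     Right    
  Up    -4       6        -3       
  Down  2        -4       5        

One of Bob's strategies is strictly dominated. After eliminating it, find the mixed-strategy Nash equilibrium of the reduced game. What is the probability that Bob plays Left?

q = 7/11

Bob's strategy Center is strictly dominated by Right: -3 > -4 and 5 > 2. Eliminate Center.
Alice's indifference between Up and Down determines Bob's mixing probability q:
  Alice's payoff to Up: q·(-3) + (1−q)·4 = -7q + 4
  Alice's payoff to Down: q·1 + (1−q)·(-3) = 4q - 3
  -7q + 4 = 4q - 3  ⇒  -11q = -7  ⇒  q = 7/11.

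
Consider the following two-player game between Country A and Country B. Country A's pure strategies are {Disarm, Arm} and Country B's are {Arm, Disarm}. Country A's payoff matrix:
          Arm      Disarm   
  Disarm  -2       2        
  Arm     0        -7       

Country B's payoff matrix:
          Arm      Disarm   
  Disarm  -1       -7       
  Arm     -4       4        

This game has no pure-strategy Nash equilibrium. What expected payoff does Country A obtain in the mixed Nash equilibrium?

In a mixed equilibrium Country A is indifferent between Disarm and Arm; this condition fixes q.
  Country A's payoff from Disarm: q·(-2) + (1−q)·2 = -4q + 2
  Country A's payoff from Arm: q·0 + (1−q)·(-7) = 7q - 7
  -4q + 2 = 7q - 7  ⇒  -11q = -9  ⇒  q = 9/11.
At equilibrium Country A is indifferent across rows, so Country A's payoff equals the payoff from Disarm: (9/11)·(-2) + (2/11)·2 = -14/11.

-14/11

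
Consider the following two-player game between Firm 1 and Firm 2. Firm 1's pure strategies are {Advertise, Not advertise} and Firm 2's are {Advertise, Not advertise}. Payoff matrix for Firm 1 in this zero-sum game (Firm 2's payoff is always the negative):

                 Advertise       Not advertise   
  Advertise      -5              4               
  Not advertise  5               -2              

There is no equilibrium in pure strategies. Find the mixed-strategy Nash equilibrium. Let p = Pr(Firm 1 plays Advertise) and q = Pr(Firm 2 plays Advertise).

Firm 1's mix must leave Firm 2 indifferent between Advertise and Not advertise.
  Firm 2's payoff from Advertise: p·5 + (1−p)·(-5) = 10p - 5
  Firm 2's payoff from Not advertise: p·(-4) + (1−p)·2 = -6p + 2
  10p - 5 = -6p + 2  ⇒  16p = 7  ⇒  p = 7/16.
In a mixed equilibrium Firm 1 is indifferent between Advertise and Not advertise; this condition fixes q.
  Firm 1's payoff from Advertise: q·(-5) + (1−q)·4 = -9q + 4
  Firm 1's payoff from Not advertise: q·5 + (1−q)·(-2) = 7q - 2
  -9q + 4 = 7q - 2  ⇒  -16q = -6  ⇒  q = 3/8.

p = 7/16, q = 3/8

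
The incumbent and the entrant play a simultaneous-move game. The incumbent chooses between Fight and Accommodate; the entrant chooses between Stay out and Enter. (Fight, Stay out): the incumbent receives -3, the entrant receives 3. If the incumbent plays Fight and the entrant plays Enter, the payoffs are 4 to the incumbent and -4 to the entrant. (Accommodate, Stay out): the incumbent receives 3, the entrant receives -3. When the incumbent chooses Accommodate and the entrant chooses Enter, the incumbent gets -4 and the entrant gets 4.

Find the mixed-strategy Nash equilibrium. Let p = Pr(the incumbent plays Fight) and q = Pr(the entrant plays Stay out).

p = 1/2, q = 4/7

Set the entrant's expected payoff from Stay out equal to that from Enter:
  the entrant's payoff to Stay out: p·3 + (1−p)·(-3) = 6p - 3
  the entrant's payoff to Enter: p·(-4) + (1−p)·4 = -8p + 4
  6p - 3 = -8p + 4  ⇒  14p = 7  ⇒  p = 1/2.
The entrant's mix must leave the incumbent indifferent between Fight and Accommodate.
  the incumbent's payoff to Fight: q·(-3) + (1−q)·4 = -7q + 4
  the incumbent's payoff to Accommodate: q·3 + (1−q)·(-4) = 7q - 4
  -7q + 4 = 7q - 4  ⇒  -14q = -8  ⇒  q = 4/7.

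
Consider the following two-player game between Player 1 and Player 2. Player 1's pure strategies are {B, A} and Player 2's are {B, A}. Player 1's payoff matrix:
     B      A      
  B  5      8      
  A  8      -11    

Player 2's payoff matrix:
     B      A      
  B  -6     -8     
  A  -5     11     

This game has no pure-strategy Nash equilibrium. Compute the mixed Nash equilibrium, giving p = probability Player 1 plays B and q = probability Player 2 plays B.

Set Player 2's expected payoff from B equal to that from A:
  Player 2's payoff to B: p·(-6) + (1−p)·(-5) = -p - 5
  Player 2's payoff to A: p·(-8) + (1−p)·11 = -19p + 11
  -p - 5 = -19p + 11  ⇒  18p = 16  ⇒  p = 8/9.
Player 1's indifference between B and A determines Player 2's mixing probability q:
  Player 1's payoff from B: q·5 + (1−q)·8 = -3q + 8
  Player 1's payoff from A: q·8 + (1−q)·(-11) = 19q - 11
  -3q + 8 = 19q - 11  ⇒  -22q = -19  ⇒  q = 19/22.

p = 8/9, q = 19/22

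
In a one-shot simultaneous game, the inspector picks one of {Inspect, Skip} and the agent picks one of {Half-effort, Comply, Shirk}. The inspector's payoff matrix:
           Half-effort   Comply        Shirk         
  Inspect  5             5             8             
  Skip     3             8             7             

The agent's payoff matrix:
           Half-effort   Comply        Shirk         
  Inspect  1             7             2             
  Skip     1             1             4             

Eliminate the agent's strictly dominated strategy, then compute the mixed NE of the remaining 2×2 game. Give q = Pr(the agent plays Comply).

The agent's strategy Half-effort is strictly dominated by Shirk: 2 > 1 and 4 > 1. Eliminate Half-effort.
For the inspector to be willing to mix, the inspector must be indifferent between Inspect and Skip, which pins down the agent's mix.
  the inspector's payoff to Inspect: q·5 + (1−q)·8 = -3q + 8
  the inspector's payoff to Skip: q·8 + (1−q)·7 = q + 7
  -3q + 8 = q + 7  ⇒  -4q = -1  ⇒  q = 1/4.

q = 1/4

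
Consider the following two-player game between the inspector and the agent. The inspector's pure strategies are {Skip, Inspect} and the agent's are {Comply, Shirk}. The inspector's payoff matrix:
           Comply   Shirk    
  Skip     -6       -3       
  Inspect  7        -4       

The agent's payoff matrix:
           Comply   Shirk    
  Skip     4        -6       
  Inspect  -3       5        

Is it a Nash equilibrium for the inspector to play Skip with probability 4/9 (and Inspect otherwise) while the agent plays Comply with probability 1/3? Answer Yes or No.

No

Given the agent's mix q = 1/3, the inspector's payoff from Skip is -4 but from Inspect is -1/3. The inspector strictly prefers Inspect, so the inspector would not mix.
So the proposed profile is not a Nash equilibrium.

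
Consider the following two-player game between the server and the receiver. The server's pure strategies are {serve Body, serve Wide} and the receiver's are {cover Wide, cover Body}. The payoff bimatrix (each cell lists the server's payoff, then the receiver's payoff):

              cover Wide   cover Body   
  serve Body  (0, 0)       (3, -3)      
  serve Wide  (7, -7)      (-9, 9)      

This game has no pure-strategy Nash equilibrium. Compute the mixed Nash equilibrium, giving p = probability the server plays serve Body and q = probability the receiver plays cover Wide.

p = 16/19, q = 12/19

In a mixed equilibrium the receiver is indifferent between cover Wide and cover Body; this condition fixes p.
  the receiver's payoff from cover Wide: p·0 + (1−p)·(-7) = 7p - 7
  the receiver's payoff from cover Body: p·(-3) + (1−p)·9 = -12p + 9
  7p - 7 = -12p + 9  ⇒  19p = 16  ⇒  p = 16/19.
Set the server's expected payoff from serve Body equal to that from serve Wide:
  the server's payoff from serve Body: q·0 + (1−q)·3 = -3q + 3
  the server's payoff from serve Wide: q·7 + (1−q)·(-9) = 16q - 9
  -3q + 3 = 16q - 9  ⇒  -19q = -12  ⇒  q = 12/19.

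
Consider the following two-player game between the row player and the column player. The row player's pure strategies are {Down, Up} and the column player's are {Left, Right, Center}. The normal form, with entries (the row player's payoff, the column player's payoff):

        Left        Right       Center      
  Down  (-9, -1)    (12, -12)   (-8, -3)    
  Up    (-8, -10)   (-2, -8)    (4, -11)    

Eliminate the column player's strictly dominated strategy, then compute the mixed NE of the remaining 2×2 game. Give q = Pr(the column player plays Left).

q = 14/15

The column player's strategy Center is strictly dominated by Left: -1 > -3 and -10 > -11. Eliminate Center.
The row player's indifference between Down and Up determines the column player's mixing probability q:
  the row player's payoff from Down: q·(-9) + (1−q)·12 = -21q + 12
  the row player's payoff from Up: q·(-8) + (1−q)·(-2) = -6q - 2
  -21q + 12 = -6q - 2  ⇒  -15q = -14  ⇒  q = 14/15.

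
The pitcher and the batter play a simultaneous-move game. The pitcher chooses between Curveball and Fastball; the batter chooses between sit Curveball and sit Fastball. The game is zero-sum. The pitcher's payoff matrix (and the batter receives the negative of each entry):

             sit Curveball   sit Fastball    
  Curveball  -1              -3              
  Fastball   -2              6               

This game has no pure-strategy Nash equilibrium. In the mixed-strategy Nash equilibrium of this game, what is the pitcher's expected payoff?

-6/5

The batter's mix must leave the pitcher indifferent between Curveball and Fastball.
  the pitcher's expected payoff from Curveball: q·(-1) + (1−q)·(-3) = 2q - 3
  the pitcher's expected payoff from Fastball: q·(-2) + (1−q)·6 = -8q + 6
  2q - 3 = -8q + 6  ⇒  10q = 9  ⇒  q = 9/10.
At equilibrium the pitcher is indifferent across rows, so the pitcher's payoff equals the payoff from Curveball: (9/10)·(-1) + (1/10)·(-3) = -6/5.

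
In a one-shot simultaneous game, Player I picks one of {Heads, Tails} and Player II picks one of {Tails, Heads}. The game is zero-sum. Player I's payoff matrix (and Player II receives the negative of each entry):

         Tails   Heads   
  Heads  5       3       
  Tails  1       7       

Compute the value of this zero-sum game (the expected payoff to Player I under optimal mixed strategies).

v = 4

Player II's mix must leave Player I indifferent between Heads and Tails.
  Player I's expected payoff from Heads: q·5 + (1−q)·3 = 2q + 3
  Player I's expected payoff from Tails: q·1 + (1−q)·7 = -6q + 7
  2q + 3 = -6q + 7  ⇒  8q = 4  ⇒  q = 1/2.
The value is Player I's expected payoff against this mix (using Heads): (1/2)·5 + (1/2)·3 = 4.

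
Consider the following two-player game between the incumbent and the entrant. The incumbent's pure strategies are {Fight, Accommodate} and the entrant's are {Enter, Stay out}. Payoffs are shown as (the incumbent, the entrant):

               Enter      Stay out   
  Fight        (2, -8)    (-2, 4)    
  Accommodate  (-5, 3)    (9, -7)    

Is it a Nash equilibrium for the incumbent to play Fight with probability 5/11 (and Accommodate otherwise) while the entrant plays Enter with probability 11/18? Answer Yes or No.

Yes

Check the entrant's indifference given the incumbent's mix p = 5/11:
  payoff from Enter = -2; payoff from Stay out = -2 — equal.
Check the incumbent's indifference given the entrant's mix q = 11/18:
  payoff from Fight = 4/9; payoff from Accommodate = 4/9 — equal.
Both players are indifferent, so neither can profitably deviate.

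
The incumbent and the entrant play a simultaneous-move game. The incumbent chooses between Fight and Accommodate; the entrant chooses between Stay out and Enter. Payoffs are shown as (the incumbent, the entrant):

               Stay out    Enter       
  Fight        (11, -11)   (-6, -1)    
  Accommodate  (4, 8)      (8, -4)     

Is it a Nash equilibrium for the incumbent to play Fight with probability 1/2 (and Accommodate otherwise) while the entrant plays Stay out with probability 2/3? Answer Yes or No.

Given the incumbent's mix p = 1/2, the entrant's payoff from Stay out is -3/2 but from Enter is -5/2. The entrant strictly prefers Stay out, so the entrant would not mix.
So the proposed profile is not a Nash equilibrium.

No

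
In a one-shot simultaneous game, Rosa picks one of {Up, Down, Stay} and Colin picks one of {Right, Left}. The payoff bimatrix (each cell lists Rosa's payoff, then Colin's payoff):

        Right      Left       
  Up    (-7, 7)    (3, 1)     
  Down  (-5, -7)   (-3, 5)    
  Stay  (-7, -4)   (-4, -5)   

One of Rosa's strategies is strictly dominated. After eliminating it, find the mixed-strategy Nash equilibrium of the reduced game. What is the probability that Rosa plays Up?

p = 2/3

Rosa's strategy Stay is strictly dominated by Down: -5 > -7 and -3 > -4. Eliminate Stay.
In a mixed equilibrium Colin is indifferent between Right and Left; this condition fixes p.
  Colin's payoff to Right: p·7 + (1−p)·(-7) = 14p - 7
  Colin's payoff to Left: p·1 + (1−p)·5 = -4p + 5
  14p - 7 = -4p + 5  ⇒  18p = 12  ⇒  p = 2/3.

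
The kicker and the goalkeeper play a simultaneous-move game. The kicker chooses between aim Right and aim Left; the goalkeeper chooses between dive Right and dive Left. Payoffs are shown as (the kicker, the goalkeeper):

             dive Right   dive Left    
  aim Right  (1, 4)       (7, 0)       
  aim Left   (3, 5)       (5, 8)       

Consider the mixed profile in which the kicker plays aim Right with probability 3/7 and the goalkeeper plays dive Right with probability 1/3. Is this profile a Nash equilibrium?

Given the goalkeeper's mix q = 1/3, the kicker's payoff from aim Right is 5 but from aim Left is 13/3. The kicker strictly prefers aim Right, so the kicker would not mix.
So the proposed profile is not a Nash equilibrium.

No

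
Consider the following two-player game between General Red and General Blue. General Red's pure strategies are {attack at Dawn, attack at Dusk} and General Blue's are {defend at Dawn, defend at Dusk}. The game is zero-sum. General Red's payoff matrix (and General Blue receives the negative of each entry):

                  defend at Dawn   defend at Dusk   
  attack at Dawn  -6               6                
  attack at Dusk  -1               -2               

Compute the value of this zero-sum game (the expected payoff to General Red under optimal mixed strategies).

v = -18/13

For General Red to be willing to mix, General Red must be indifferent between attack at Dawn and attack at Dusk, which pins down General Blue's mix.
  General Red's payoff to attack at Dawn: q·(-6) + (1−q)·6 = -12q + 6
  General Red's payoff to attack at Dusk: q·(-1) + (1−q)·(-2) = q - 2
  -12q + 6 = q - 2  ⇒  -13q = -8  ⇒  q = 8/13.
The value is General Red's expected payoff against this mix (using attack at Dawn): (8/13)·(-6) + (5/13)·6 = -18/13.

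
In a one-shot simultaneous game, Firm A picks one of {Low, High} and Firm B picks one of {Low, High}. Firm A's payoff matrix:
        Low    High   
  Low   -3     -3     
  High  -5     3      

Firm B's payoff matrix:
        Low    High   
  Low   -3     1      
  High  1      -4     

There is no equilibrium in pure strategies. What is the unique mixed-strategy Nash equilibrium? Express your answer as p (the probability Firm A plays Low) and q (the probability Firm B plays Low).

p = 5/9, q = 3/4

Firm A's mix must leave Firm B indifferent between Low and High.
  Firm B's payoff to Low: p·(-3) + (1−p)·1 = -4p + 1
  Firm B's payoff to High: p·1 + (1−p)·(-4) = 5p - 4
  -4p + 1 = 5p - 4  ⇒  -9p = -5  ⇒  p = 5/9.
Set Firm A's expected payoff from Low equal to that from High:
  Firm A's payoff to Low: q·(-3) + (1−q)·(-3) = -3
  Firm A's payoff to High: q·(-5) + (1−q)·3 = -8q + 3
  -3 = -8q + 3  ⇒  8q = 6  ⇒  q = 3/4.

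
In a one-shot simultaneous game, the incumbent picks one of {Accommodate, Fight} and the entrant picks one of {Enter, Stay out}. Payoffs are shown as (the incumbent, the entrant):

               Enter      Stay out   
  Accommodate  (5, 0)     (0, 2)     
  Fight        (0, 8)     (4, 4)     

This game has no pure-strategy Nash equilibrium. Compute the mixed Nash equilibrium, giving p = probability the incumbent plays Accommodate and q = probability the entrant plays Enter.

Set the entrant's expected payoff from Enter equal to that from Stay out:
  the entrant's payoff from Enter: p·0 + (1−p)·8 = -8p + 8
  the entrant's payoff from Stay out: p·2 + (1−p)·4 = -2p + 4
  -8p + 8 = -2p + 4  ⇒  -6p = -4  ⇒  p = 2/3.
Set the incumbent's expected payoff from Accommodate equal to that from Fight:
  the incumbent's expected payoff from Accommodate: q·5 + (1−q)·0 = 5q
  the incumbent's expected payoff from Fight: q·0 + (1−q)·4 = -4q + 4
  5q = -4q + 4  ⇒  9q = 4  ⇒  q = 4/9.

p = 2/3, q = 4/9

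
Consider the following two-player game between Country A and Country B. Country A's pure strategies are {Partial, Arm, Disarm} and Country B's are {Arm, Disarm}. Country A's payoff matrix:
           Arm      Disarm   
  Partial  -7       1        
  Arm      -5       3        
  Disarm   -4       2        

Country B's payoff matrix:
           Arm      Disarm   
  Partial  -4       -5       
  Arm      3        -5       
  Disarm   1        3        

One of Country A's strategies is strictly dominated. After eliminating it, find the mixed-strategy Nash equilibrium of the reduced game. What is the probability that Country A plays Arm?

p = 1/5

Country A's strategy Partial is strictly dominated by Disarm: -4 > -7 and 2 > 1. Eliminate Partial.
Country B's indifference between Arm and Disarm determines Country A's mixing probability p:
  Country B's payoff from Arm: p·3 + (1−p)·1 = 2p + 1
  Country B's payoff from Disarm: p·(-5) + (1−p)·3 = -8p + 3
  2p + 1 = -8p + 3  ⇒  10p = 2  ⇒  p = 1/5.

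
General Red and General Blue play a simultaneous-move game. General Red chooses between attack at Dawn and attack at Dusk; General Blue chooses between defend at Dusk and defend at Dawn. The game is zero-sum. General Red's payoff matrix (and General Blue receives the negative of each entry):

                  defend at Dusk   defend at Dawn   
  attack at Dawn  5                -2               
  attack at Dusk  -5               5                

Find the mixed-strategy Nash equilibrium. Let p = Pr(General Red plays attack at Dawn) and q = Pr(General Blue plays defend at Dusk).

p = 10/17, q = 7/17

General Blue's indifference between defend at Dusk and defend at Dawn determines General Red's mixing probability p:
  General Blue's expected payoff from defend at Dusk: p·(-5) + (1−p)·5 = -10p + 5
  General Blue's expected payoff from defend at Dawn: p·2 + (1−p)·(-5) = 7p - 5
  -10p + 5 = 7p - 5  ⇒  -17p = -10  ⇒  p = 10/17.
General Blue's mix must leave General Red indifferent between attack at Dawn and attack at Dusk.
  General Red's payoff to attack at Dawn: q·5 + (1−q)·(-2) = 7q - 2
  General Red's payoff to attack at Dusk: q·(-5) + (1−q)·5 = -10q + 5
  7q - 2 = -10q + 5  ⇒  17q = 7  ⇒  q = 7/17.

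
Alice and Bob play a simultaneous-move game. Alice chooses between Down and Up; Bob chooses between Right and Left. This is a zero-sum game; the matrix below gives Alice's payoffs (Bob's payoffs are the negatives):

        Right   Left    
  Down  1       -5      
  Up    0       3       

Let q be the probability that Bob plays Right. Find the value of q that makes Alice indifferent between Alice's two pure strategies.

q = 8/9

Bob's mix must leave Alice indifferent between Down and Up.
  Alice's payoff to Down: q·1 + (1−q)·(-5) = 6q - 5
  Alice's payoff to Up: q·0 + (1−q)·3 = -3q + 3
  6q - 5 = -3q + 3  ⇒  9q = 8  ⇒  q = 8/9.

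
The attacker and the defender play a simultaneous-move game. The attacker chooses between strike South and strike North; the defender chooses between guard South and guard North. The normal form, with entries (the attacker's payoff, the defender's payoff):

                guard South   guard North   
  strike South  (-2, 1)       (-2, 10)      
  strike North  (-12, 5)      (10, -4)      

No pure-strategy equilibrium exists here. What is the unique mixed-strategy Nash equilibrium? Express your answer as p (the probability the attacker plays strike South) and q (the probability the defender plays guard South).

p = 1/2, q = 6/11

The attacker's mix must leave the defender indifferent between guard South and guard North.
  the defender's payoff to guard South: p·1 + (1−p)·5 = -4p + 5
  the defender's payoff to guard North: p·10 + (1−p)·(-4) = 14p - 4
  -4p + 5 = 14p - 4  ⇒  -18p = -9  ⇒  p = 1/2.
Set the attacker's expected payoff from strike South equal to that from strike North:
  the attacker's expected payoff from strike South: q·(-2) + (1−q)·(-2) = -2
  the attacker's expected payoff from strike North: q·(-12) + (1−q)·10 = -22q + 10
  -2 = -22q + 10  ⇒  22q = 12  ⇒  q = 6/11.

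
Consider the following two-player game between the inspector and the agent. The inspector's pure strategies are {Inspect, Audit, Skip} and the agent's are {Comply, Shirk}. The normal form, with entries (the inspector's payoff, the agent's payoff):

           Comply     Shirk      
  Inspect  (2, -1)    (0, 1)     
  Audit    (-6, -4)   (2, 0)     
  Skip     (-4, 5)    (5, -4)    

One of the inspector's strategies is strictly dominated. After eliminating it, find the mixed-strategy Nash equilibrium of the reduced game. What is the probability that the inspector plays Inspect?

p = 9/11

The inspector's strategy Audit is strictly dominated by Skip: -4 > -6 and 5 > 2. Eliminate Audit.
Set the agent's expected payoff from Comply equal to that from Shirk:
  the agent's expected payoff from Comply: p·(-1) + (1−p)·5 = -6p + 5
  the agent's expected payoff from Shirk: p·1 + (1−p)·(-4) = 5p - 4
  -6p + 5 = 5p - 4  ⇒  -11p = -9  ⇒  p = 9/11.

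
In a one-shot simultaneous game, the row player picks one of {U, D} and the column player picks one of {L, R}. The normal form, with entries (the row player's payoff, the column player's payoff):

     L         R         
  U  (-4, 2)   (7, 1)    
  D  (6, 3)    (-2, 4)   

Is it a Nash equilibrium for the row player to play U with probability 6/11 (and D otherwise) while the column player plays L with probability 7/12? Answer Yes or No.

No

Given the row player's mix p = 6/11, the column player's payoff from L is 27/11 but from R is 26/11. The column player strictly prefers L, so the column player would not mix.
So the proposed profile is not a Nash equilibrium.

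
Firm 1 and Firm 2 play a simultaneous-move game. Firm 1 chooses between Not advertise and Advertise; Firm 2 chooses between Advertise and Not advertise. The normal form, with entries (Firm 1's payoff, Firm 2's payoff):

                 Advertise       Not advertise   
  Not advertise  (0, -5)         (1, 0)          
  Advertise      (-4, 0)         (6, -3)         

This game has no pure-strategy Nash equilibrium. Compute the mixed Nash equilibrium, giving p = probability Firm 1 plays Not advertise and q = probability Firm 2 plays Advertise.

p = 3/8, q = 5/9

Set Firm 2's expected payoff from Advertise equal to that from Not advertise:
  Firm 2's payoff to Advertise: p·(-5) + (1−p)·0 = -5p
  Firm 2's payoff to Not advertise: p·0 + (1−p)·(-3) = 3p - 3
  -5p = 3p - 3  ⇒  -8p = -3  ⇒  p = 3/8.
Set Firm 1's expected payoff from Not advertise equal to that from Advertise:
  Firm 1's payoff from Not advertise: q·0 + (1−q)·1 = -q + 1
  Firm 1's payoff from Advertise: q·(-4) + (1−q)·6 = -10q + 6
  -q + 1 = -10q + 6  ⇒  9q = 5  ⇒  q = 5/9.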